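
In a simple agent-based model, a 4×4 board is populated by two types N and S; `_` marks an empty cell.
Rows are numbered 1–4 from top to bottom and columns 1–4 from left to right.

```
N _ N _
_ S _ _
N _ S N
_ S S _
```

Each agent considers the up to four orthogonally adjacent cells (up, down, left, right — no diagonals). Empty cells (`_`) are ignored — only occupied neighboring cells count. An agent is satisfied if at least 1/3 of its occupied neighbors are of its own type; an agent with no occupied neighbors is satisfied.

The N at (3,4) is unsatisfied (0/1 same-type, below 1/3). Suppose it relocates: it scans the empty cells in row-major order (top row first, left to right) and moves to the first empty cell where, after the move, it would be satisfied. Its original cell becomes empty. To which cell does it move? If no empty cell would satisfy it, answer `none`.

Vacating (3,4). Empty cells in order:
  (1,2): 2/3 same-type → satisfied — stop here.

(1,2)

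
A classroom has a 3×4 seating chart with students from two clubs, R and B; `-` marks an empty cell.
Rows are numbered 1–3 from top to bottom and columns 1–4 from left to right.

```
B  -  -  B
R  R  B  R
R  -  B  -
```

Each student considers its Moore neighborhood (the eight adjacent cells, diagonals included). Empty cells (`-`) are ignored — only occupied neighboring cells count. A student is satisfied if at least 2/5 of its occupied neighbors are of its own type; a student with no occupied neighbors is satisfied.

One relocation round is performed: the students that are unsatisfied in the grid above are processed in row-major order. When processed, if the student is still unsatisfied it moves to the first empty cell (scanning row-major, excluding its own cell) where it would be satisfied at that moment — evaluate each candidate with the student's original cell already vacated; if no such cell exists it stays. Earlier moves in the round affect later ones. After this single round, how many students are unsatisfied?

Initially unsatisfied (in order): (1,1), (2,4), (3,3).
  (1,1) → (1,3).
  (2,4) → (1,1).
  (3,3): now satisfied by earlier moves; stays.
Resulting grid:
R - B B
R R B -
R - B -
All satisfied now.

0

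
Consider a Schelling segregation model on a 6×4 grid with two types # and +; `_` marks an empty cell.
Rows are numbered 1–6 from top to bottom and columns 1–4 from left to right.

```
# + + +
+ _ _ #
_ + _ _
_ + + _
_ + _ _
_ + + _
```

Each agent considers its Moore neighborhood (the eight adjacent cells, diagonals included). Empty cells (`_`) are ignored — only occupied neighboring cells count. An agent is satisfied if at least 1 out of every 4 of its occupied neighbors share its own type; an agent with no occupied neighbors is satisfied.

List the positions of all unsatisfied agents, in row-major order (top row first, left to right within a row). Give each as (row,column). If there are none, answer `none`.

(1,1), (2,4)

Row 1: (1,1)# 0/2 ✗ · (1,2)+ 2/3 ✓ · (1,3)+ 2/3 ✓ · (1,4)+ 1/2 ✓
Row 2: (2,1)+ 2/3 ✓ · (2,4)# 0/2 ✗
Row 3: (3,2)+ 3/3 ✓
Row 4: (4,2)+ 3/3 ✓ · (4,3)+ 3/3 ✓
Row 5: (5,2)+ 4/4 ✓
Row 6: (6,2)+ 2/2 ✓ · (6,3)+ 2/2 ✓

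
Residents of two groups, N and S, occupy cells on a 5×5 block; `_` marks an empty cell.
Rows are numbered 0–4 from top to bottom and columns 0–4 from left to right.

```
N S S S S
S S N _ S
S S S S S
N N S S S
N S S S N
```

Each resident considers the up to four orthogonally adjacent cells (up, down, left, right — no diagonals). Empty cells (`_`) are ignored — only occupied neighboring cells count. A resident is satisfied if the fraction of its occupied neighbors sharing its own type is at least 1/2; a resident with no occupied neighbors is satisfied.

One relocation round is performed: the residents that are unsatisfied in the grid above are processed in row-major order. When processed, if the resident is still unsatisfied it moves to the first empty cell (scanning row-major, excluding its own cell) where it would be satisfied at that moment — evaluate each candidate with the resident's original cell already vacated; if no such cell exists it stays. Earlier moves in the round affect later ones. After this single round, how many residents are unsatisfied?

2

Initially unsatisfied (in order): (0,0), (1,2), (3,1), (4,1), (4,4).
  (0,0): no empty cell satisfies it; stays.
  (1,2): no empty cell satisfies it; stays.
  (3,1): no empty cell satisfies it; stays.
  (4,1) → (1,3).
  (4,4) → (4,1).
Resulting grid:
N S S S S
S S N S S
S S S S S
N N S S S
N N S S _
Unsatisfied now: (0,0), (1,2).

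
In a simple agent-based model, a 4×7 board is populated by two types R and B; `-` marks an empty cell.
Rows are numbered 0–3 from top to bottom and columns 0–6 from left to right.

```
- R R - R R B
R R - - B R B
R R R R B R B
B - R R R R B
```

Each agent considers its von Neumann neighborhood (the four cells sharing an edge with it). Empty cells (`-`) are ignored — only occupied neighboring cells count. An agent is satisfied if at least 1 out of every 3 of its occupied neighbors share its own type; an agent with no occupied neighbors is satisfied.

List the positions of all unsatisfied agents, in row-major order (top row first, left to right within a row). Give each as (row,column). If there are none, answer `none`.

(0,1)R 2/2 satisfied
(0,2)R 1/1 satisfied
(0,4)R 1/2 satisfied
(0,5)R 2/3 satisfied
(0,6)B 1/2 satisfied
(1,0)R 2/2 satisfied
(1,1)R 3/3 satisfied
(1,4)B 1/3 satisfied
(1,5)R 2/4 satisfied
(1,6)B 2/3 satisfied
(2,0)R 2/3 satisfied
(2,1)R 3/3 satisfied
(2,2)R 3/3 satisfied
(2,3)R 2/3 satisfied
(2,4)B 1/4 not
(2,5)R 2/4 satisfied
(2,6)B 2/3 satisfied
(3,0)B 0/1 not
(3,2)R 2/2 satisfied
(3,3)R 3/3 satisfied
(3,4)R 2/3 satisfied
(3,5)R 2/3 satisfied
(3,6)B 1/2 satisfied

(2,4), (3,0)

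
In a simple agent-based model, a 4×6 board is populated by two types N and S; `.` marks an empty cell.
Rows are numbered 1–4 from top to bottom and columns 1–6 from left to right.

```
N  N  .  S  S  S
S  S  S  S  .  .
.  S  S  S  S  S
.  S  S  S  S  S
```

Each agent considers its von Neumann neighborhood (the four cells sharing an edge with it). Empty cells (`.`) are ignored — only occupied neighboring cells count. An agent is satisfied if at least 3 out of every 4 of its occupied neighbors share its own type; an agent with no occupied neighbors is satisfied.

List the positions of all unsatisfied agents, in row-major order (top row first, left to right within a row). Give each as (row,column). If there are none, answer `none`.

(1,1)N 1/2 ✗
(1,2)N 1/2 ✗
(1,4)S 2/2 ✓
(1,5)S 2/2 ✓
(1,6)S 1/1 ✓
(2,1)S 1/2 ✗
(2,2)S 3/4 ✓
(2,3)S 3/3 ✓
(2,4)S 3/3 ✓
(3,2)S 3/3 ✓
(3,3)S 4/4 ✓
(3,4)S 4/4 ✓
(3,5)S 3/3 ✓
(3,6)S 2/2 ✓
(4,2)S 2/2 ✓
(4,3)S 3/3 ✓
(4,4)S 3/3 ✓
(4,5)S 3/3 ✓
(4,6)S 2/2 ✓

(1,1), (1,2), (2,1)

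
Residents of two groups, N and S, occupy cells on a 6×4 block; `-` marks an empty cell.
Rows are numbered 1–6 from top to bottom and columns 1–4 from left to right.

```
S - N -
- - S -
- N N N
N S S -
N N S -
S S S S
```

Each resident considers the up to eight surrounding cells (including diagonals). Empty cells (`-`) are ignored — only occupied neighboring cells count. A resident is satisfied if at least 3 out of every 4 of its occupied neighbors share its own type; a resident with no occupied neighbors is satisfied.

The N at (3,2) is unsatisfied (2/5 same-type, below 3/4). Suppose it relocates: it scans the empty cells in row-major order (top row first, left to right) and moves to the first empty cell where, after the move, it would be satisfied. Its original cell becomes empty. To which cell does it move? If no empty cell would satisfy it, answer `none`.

Vacating (3,2). Empty cells in order:
  (1,2): 1/3 same-type → still unsatisfied.
  (1,4): 1/2 same-type → still unsatisfied.
  (2,1): 0/1 same-type → still unsatisfied.
  (2,2): 2/4 same-type → still unsatisfied.
  (2,4): 3/4 same-type → satisfied — stop here.

(2,4)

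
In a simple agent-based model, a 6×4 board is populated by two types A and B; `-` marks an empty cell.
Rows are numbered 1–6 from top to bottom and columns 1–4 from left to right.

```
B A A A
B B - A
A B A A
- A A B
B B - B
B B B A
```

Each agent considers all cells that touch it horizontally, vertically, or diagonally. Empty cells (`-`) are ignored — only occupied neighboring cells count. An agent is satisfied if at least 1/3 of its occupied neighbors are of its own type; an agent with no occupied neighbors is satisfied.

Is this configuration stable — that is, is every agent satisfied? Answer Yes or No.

(1,1)B 2/3 ok
(1,2)A 1/4 unhappy
(1,3)A 3/4 ok
(1,4)A 2/2 ok
(2,1)B 3/5 ok
(2,2)B 3/7 ok
(2,4)A 4/4 ok
(3,1)A 1/4 unhappy
(3,2)B 2/6 ok
(3,3)A 4/7 ok
(3,4)A 3/4 ok
(4,2)A 3/6 ok
(4,3)A 3/7 ok
(4,4)B 1/4 unhappy
(5,1)B 3/4 ok
(5,2)B 4/6 ok
(5,4)B 2/4 ok
(6,1)B 3/3 ok
(6,2)B 4/4 ok
(6,3)B 3/4 ok
(6,4)A 0/2 unhappy
For instance (1,2) has only 1/4 same-type neighbors, below 1/3.

No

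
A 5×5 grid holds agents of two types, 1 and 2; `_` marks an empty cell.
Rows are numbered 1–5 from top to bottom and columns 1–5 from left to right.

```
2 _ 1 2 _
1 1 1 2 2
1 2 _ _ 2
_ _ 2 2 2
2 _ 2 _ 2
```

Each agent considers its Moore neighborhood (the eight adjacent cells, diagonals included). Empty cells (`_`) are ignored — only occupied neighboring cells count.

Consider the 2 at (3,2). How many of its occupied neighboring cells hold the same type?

1

Occupied neighbors of (3,2): (2,1)=1, (2,2)=1, (2,3)=1, (3,1)=1, (4,3)=2.
Same type (2): 1 of 5.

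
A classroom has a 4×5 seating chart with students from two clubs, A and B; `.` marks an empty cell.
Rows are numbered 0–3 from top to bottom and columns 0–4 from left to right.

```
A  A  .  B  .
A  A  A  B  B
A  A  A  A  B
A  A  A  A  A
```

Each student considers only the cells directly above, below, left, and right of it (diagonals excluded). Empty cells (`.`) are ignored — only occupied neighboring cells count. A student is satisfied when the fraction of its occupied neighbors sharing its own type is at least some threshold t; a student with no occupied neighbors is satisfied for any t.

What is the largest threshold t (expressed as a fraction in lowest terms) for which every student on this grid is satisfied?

1/3

Row 0: (0,0)A 2/2 · (0,1)A 2/2 · (0,3)B 1/1
Row 1: (1,0)A 3/3 · (1,1)A 4/4 · (1,2)A 2/3 · (1,3)B 2/4 · (1,4)B 2/2
Row 2: (2,0)A 3/3 · (2,1)A 4/4 · (2,2)A 4/4 · (2,3)A 2/4 · (2,4)B 1/3
Row 3: (3,0)A 2/2 · (3,1)A 3/3 · (3,2)A 3/3 · (3,3)A 3/3 · (3,4)A 1/2
The smallest same-type fraction is 1/3 at (2,4), which reduces to 1/3. Any threshold above that leaves this student unsatisfied.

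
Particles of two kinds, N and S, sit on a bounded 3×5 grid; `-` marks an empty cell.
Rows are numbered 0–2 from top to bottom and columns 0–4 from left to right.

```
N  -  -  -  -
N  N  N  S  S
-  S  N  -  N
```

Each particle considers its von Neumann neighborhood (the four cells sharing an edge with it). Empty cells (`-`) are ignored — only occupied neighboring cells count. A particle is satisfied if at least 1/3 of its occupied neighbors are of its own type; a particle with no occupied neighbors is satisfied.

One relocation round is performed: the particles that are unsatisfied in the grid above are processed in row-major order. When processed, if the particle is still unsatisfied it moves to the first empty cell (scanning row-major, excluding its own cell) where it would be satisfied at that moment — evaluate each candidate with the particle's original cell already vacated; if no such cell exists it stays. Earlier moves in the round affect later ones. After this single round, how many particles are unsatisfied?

0

Initially unsatisfied (in order): (2,1), (2,4).
  (2,1) → (0,3).
  (2,4) → (0,1).
Resulting grid:
N N - S -
N N N S S
- - N - -
All satisfied now.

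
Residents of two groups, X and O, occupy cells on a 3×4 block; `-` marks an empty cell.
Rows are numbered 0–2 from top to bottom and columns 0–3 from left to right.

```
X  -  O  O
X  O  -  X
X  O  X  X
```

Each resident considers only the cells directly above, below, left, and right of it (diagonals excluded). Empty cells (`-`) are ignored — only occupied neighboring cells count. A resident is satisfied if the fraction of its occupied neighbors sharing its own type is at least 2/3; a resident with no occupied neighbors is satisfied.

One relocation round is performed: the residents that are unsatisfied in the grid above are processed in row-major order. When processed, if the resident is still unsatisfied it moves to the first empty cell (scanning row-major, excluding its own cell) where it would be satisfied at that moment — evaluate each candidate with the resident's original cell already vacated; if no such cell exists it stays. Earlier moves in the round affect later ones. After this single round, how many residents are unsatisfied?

Initially unsatisfied (in order): (0,3), (1,1), (1,3), (2,0), (2,1), (2,2).
  (0,3) → (0,1).
  (1,1): now satisfied by earlier moves; stays.
  (1,3): now satisfied by earlier moves; stays.
  (2,0): no empty cell satisfies it; stays.
  (2,1): no empty cell satisfies it; stays.
  (2,2): no empty cell satisfies it; stays.
Resulting grid:
X O O -
X O - X
X O X X
Unsatisfied now: (0,0), (2,0), (2,1), (2,2).

4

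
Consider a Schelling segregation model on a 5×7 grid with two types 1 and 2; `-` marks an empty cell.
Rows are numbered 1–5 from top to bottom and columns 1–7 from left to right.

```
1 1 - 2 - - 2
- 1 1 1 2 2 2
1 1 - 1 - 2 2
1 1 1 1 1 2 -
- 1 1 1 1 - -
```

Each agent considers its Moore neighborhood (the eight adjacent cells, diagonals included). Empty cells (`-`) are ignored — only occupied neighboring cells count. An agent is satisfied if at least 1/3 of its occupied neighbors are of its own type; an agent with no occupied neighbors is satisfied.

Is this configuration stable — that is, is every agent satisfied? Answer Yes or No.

Yes

(1,1)1 2/2 ok
(1,2)1 3/3 ok
(1,4)2 1/3 ok
(1,7)2 2/2 ok
(2,2)1 5/5 ok
(2,3)1 5/6 ok
(2,4)1 2/4 ok
(2,5)2 3/5 ok
(2,6)2 5/5 ok
(2,7)2 4/4 ok
(3,1)1 4/4 ok
(3,2)1 6/6 ok
(3,4)1 5/6 ok
(3,6)2 5/6 ok
(3,7)2 4/4 ok
(4,1)1 4/4 ok
(4,2)1 6/6 ok
(4,3)1 7/7 ok
(4,4)1 6/6 ok
(4,5)1 4/6 ok
(4,6)2 2/4 ok
(5,2)1 4/4 ok
(5,3)1 5/5 ok
(5,4)1 5/5 ok
(5,5)1 3/4 ok
All meet the threshold, so the configuration is stable.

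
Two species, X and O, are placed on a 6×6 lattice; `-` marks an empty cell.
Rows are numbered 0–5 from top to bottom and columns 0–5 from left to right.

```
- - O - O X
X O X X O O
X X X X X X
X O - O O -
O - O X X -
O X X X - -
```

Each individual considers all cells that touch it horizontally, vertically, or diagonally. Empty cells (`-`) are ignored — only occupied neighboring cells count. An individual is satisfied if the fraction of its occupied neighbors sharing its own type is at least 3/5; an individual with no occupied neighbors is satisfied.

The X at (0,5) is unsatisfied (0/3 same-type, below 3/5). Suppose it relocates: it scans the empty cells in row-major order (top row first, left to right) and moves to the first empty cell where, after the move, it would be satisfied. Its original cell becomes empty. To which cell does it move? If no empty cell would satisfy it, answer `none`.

(3,5)

Vacating (0,5). Empty cells in order:
  (0,0): 1/2 same-type → still unsatisfied.
  (0,1): 2/4 same-type → still unsatisfied.
  (0,3): 2/5 same-type → still unsatisfied.
  (3,2): 4/7 same-type → still unsatisfied.
  (3,5): 3/4 same-type → satisfied — stop here.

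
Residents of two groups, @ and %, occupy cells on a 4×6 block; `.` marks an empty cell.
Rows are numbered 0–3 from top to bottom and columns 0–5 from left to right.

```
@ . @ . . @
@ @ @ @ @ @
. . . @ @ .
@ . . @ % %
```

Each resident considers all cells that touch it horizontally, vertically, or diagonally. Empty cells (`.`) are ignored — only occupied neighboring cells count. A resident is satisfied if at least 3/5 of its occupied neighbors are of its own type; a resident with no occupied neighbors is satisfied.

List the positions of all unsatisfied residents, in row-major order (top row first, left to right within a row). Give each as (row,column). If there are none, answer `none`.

(3,4), (3,5)

(0,0)@ 2/2 ok
(0,2)@ 3/3 ok
(0,5)@ 2/2 ok
(1,0)@ 2/2 ok
(1,1)@ 4/4 ok
(1,2)@ 4/4 ok
(1,3)@ 5/5 ok
(1,4)@ 5/5 ok
(1,5)@ 3/3 ok
(2,3)@ 5/6 ok
(2,4)@ 5/7 ok
(3,0)@ 0/0 ok
(3,3)@ 2/3 ok
(3,4)% 1/4 unhappy
(3,5)% 1/2 unhappy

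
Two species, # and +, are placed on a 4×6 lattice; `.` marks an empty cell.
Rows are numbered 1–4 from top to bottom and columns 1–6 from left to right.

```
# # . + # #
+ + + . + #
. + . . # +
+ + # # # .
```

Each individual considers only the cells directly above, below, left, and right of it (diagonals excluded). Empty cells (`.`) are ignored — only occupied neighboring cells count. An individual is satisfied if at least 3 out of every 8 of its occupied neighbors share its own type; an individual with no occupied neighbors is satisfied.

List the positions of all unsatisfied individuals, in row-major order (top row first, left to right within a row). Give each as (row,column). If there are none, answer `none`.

Row 1: (1,1)# 1/2 satisfied · (1,2)# 1/2 satisfied · (1,4)+ 0/1 not · (1,5)# 1/3 not · (1,6)# 2/2 satisfied
Row 2: (2,1)+ 1/2 satisfied · (2,2)+ 3/4 satisfied · (2,3)+ 1/1 satisfied · (2,5)+ 0/3 not · (2,6)# 1/3 not
Row 3: (3,2)+ 2/2 satisfied · (3,5)# 1/3 not · (3,6)+ 0/2 not
Row 4: (4,1)+ 1/1 satisfied · (4,2)+ 2/3 satisfied · (4,3)# 1/2 satisfied · (4,4)# 2/2 satisfied · (4,5)# 2/2 satisfied

(1,4), (1,5), (2,5), (2,6), (3,5), (3,6)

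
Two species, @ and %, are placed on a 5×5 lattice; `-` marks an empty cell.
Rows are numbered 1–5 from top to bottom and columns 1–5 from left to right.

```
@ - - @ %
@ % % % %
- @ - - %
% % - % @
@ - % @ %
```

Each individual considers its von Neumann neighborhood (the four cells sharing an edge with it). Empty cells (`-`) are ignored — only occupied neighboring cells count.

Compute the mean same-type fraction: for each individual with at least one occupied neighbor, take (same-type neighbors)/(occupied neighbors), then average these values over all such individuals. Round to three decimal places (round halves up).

0.361

(1,1)@ 1/1
(1,4)@ 0/2
(1,5)% 1/2
(2,1)@ 1/2
(2,2)% 1/3
(2,3)% 2/2
(2,4)% 2/3
(2,5)% 3/3
(3,2)@ 0/2
(3,5)% 1/2
(4,1)% 1/2
(4,2)% 1/2
(4,4)% 0/2
(4,5)@ 0/3
(5,1)@ 0/1
(5,3)% 0/1
(5,4)@ 0/3
(5,5)% 0/2
Sum over 18 individuals: 1/1 + 0/2 + 1/2 + 1/2 + 1/3 + 2/2 + 2/3 + 3/3 + 0/2 + 1/2 + 1/2 + 1/2 + 0/2 + 0/3 + 0/1 + 0/1 + 0/3 + 0/2 = 13/2; mean = 13/2 ÷ 18 = 13/36 = 0.361111… → 0.361.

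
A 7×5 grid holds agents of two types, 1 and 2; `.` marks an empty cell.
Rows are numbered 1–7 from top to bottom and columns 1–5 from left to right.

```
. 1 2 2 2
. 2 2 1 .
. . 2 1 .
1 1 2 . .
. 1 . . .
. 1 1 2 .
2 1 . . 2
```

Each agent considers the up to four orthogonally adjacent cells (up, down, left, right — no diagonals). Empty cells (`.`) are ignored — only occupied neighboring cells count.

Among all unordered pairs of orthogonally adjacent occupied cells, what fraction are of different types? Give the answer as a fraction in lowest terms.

Scan each occupied cell's neighbors to the right and below so each pair is counted once.
From row 1: 3 unlike of 6 pairs (running 3/6).
From row 2: 1 unlike of 4 pairs (running 4/10).
From row 3: 1 unlike of 2 pairs (running 5/12).
From row 4: 1 unlike of 3 pairs (running 6/15).
From row 5: 0 unlike of 1 pairs (running 6/16).
From row 6: 1 unlike of 3 pairs (running 7/19).
From row 7: 1 unlike of 1 pairs (running 8/20).
Total adjacent occupied pairs: 20; unlike-type pairs: 8.
8/20 reduces to 2/5.

2/5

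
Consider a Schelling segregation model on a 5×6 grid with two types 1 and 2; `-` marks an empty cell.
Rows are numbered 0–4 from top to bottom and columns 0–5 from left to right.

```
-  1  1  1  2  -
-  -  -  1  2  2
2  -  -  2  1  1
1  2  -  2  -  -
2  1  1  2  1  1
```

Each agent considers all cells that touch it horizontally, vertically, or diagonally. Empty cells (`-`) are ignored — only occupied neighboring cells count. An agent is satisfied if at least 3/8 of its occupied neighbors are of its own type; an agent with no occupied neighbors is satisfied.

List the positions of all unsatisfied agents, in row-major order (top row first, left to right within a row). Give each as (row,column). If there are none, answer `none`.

(0,1)1 1/1 ✓
(0,2)1 3/3 ✓
(0,3)1 2/4 ✓
(0,4)2 2/4 ✓
(1,3)1 3/6 ✓
(1,4)2 3/7 ✓
(1,5)2 2/4 ✓
(2,0)2 1/2 ✓
(2,3)2 2/4 ✓
(2,4)1 2/6 ✗
(2,5)1 1/3 ✗
(3,0)1 1/4 ✗
(3,1)2 2/5 ✓
(3,3)2 2/5 ✓
(4,0)2 1/3 ✗
(4,1)1 2/4 ✓
(4,2)1 1/4 ✗
(4,3)2 1/3 ✗
(4,4)1 1/3 ✗
(4,5)1 1/1 ✓

(2,4), (2,5), (3,0), (4,0), (4,2), (4,3), (4,4)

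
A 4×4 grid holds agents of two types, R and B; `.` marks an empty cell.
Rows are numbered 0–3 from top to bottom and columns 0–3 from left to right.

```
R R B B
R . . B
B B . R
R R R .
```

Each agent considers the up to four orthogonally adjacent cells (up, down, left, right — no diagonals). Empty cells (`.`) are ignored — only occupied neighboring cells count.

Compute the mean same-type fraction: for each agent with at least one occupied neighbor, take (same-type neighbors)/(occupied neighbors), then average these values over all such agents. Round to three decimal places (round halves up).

(0,0)R 2/2
(0,1)R 1/2
(0,2)B 1/2
(0,3)B 2/2
(1,0)R 1/2
(1,3)B 1/2
(2,0)B 1/3
(2,1)B 1/2
(2,3)R 0/1
(3,0)R 1/2
(3,1)R 2/3
(3,2)R 1/1
Sum over 12 agents: 2/2 + 1/2 + 1/2 + 2/2 + 1/2 + 1/2 + 1/3 + 1/2 + 0/1 + 1/2 + 2/3 + 1/1 = 7; mean = 7 ÷ 12 = 7/12 = 0.583333… → 0.583.

0.583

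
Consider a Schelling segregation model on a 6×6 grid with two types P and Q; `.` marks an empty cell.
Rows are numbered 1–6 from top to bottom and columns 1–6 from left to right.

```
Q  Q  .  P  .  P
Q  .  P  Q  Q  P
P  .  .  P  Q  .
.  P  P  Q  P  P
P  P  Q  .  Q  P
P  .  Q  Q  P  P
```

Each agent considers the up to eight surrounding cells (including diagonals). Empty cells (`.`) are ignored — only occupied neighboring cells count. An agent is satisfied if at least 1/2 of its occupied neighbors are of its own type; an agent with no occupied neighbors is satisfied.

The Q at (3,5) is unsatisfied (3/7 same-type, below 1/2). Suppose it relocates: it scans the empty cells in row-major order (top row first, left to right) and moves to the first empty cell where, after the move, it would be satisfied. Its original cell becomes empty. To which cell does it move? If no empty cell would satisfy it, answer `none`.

Vacating (3,5). Empty cells in order:
  (1,3): 2/4 same-type → satisfied — stop here.

(1,3)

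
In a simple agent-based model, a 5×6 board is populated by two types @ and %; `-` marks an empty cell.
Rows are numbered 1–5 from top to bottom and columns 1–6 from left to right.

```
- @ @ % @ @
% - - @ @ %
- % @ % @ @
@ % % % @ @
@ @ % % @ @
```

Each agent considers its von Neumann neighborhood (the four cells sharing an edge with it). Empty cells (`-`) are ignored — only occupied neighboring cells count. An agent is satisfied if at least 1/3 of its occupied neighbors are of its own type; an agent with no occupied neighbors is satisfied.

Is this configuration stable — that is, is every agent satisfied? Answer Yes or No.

No

(1,2)@ 1/1 ok
(1,3)@ 1/2 ok
(1,4)% 0/3 unhappy
(1,5)@ 2/3 ok
(1,6)@ 1/2 ok
(2,1)% 0/0 ok
(2,4)@ 1/3 ok
(2,5)@ 3/4 ok
(2,6)% 0/3 unhappy
(3,2)% 1/2 ok
(3,3)@ 0/3 unhappy
(3,4)% 1/4 unhappy
(3,5)@ 3/4 ok
(3,6)@ 2/3 ok
(4,1)@ 1/2 ok
(4,2)% 2/4 ok
(4,3)% 3/4 ok
(4,4)% 3/4 ok
(4,5)@ 3/4 ok
(4,6)@ 3/3 ok
(5,1)@ 2/2 ok
(5,2)@ 1/3 ok
(5,3)% 2/3 ok
(5,4)% 2/3 ok
(5,5)@ 2/3 ok
(5,6)@ 2/2 ok
For instance (1,4) has only 0/3 same-type neighbors, below 1/3.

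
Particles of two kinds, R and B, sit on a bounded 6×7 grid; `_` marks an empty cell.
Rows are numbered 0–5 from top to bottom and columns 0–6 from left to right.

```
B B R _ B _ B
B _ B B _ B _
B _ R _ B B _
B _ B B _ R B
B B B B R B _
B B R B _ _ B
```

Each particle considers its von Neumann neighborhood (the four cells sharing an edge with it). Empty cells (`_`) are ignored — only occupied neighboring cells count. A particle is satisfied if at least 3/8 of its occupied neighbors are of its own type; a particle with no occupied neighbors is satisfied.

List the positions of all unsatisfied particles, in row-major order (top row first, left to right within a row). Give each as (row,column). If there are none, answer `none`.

(0,0)B 2/2 ok
(0,1)B 1/2 ok
(0,2)R 0/2 unhappy
(0,4)B 0/0 ok
(0,6)B 0/0 ok
(1,0)B 2/2 ok
(1,2)B 1/3 unhappy
(1,3)B 1/1 ok
(1,5)B 1/1 ok
(2,0)B 2/2 ok
(2,2)R 0/2 unhappy
(2,4)B 1/1 ok
(2,5)B 2/3 ok
(3,0)B 2/2 ok
(3,2)B 2/3 ok
(3,3)B 2/2 ok
(3,5)R 0/3 unhappy
(3,6)B 0/1 unhappy
(4,0)B 3/3 ok
(4,1)B 3/3 ok
(4,2)B 3/4 ok
(4,3)B 3/4 ok
(4,4)R 0/2 unhappy
(4,5)B 0/2 unhappy
(5,0)B 2/2 ok
(5,1)B 2/3 ok
(5,2)R 0/3 unhappy
(5,3)B 1/2 ok
(5,6)B 0/0 ok

(0,2), (1,2), (2,2), (3,5), (3,6), (4,4), (4,5), (5,2)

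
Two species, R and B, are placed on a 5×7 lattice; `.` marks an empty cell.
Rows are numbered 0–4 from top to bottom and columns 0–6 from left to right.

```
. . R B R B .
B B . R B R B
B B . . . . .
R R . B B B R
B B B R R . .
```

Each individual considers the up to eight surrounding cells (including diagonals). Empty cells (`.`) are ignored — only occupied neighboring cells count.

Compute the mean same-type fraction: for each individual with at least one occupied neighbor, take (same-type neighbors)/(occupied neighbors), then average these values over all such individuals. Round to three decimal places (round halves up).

0.418

Row 0: (0,2)R 1/3 · (0,3)B 1/4 · (0,4)R 2/5 · (0,5)B 2/4
Row 1: (1,0)B 3/3 · (1,1)B 3/4 · (1,3)R 2/4 · (1,4)B 2/5 · (1,5)R 1/4 · (1,6)B 1/2
Row 2: (2,0)B 3/5 · (2,1)B 3/5
Row 3: (3,0)R 1/5 · (3,1)R 1/6 · (3,3)B 2/4 · (3,4)B 2/4 · (3,5)B 1/3 · (3,6)R 0/1
Row 4: (4,0)B 1/3 · (4,1)B 2/4 · (4,2)B 2/4 · (4,3)R 1/4 · (4,4)R 1/4
Sum over 23 individuals: 1/3 + 1/4 + 2/5 + 2/4 + 3/3 + 3/4 + 2/4 + 2/5 + 1/4 + 1/2 + 3/5 + 3/5 + 1/5 + 1/6 + 2/4 + 2/4 + 1/3 + 0/1 + 1/3 + 2/4 + 2/4 + 1/4 + 1/4 = 577/60; mean = 577/60 ÷ 23 = 577/1380 = 0.418115… → 0.418.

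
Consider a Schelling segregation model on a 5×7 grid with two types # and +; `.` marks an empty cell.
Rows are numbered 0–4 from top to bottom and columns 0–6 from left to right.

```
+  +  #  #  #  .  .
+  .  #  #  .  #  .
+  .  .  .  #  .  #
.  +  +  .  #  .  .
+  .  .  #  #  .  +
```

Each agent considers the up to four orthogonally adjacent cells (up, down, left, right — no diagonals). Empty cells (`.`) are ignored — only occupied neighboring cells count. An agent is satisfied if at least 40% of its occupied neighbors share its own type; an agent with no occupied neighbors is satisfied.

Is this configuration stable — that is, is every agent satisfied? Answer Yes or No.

Row 0: (0,0)+ 2/2 ok · (0,1)+ 1/2 ok · (0,2)# 2/3 ok · (0,3)# 3/3 ok · (0,4)# 1/1 ok
Row 1: (1,0)+ 2/2 ok · (1,2)# 2/2 ok · (1,3)# 2/2 ok · (1,5)# 0/0 ok
Row 2: (2,0)+ 1/1 ok · (2,4)# 1/1 ok · (2,6)# 0/0 ok
Row 3: (3,1)+ 1/1 ok · (3,2)+ 1/1 ok · (3,4)# 2/2 ok
Row 4: (4,0)+ 0/0 ok · (4,3)# 1/1 ok · (4,4)# 2/2 ok · (4,6)+ 0/0 ok
All meet the threshold, so the configuration is stable.

Yes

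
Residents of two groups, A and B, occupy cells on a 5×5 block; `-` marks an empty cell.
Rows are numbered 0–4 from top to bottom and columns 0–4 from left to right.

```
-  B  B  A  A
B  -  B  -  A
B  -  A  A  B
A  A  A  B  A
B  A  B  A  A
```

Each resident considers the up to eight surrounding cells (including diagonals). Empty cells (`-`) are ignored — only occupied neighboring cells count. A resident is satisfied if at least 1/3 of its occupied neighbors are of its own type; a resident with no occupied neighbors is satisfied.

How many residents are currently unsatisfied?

(0,1)B 3/3 ok
(0,2)B 2/3 ok
(0,3)A 2/4 ok
(0,4)A 2/2 ok
(1,0)B 2/2 ok
(1,2)B 2/5 ok
(1,4)A 3/4 ok
(2,0)B 1/3 ok
(2,2)A 3/5 ok
(2,3)A 4/7 ok
(2,4)B 1/4 unhappy
(3,0)A 2/4 ok
(3,1)A 4/7 ok
(3,2)A 5/7 ok
(3,3)B 2/8 unhappy
(3,4)A 3/5 ok
(4,0)B 0/3 unhappy
(4,1)A 3/5 ok
(4,2)B 1/5 unhappy
(4,3)A 3/5 ok
(4,4)A 2/3 ok
Unsatisfied: (2,4), (3,3), (4,0), (4,2) — 4 in total.

4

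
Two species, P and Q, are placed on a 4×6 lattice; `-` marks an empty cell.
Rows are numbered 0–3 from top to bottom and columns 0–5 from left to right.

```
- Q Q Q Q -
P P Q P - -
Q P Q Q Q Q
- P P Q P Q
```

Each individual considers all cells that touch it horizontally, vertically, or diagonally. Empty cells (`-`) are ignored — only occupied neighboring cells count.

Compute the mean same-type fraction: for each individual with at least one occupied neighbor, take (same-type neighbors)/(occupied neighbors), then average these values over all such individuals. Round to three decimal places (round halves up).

0.462

Row 0: (0,1)Q 2/4 · (0,2)Q 3/5 · (0,3)Q 3/4 · (0,4)Q 1/2
Row 1: (1,0)P 2/4 · (1,1)P 2/7 · (1,2)Q 5/8 · (1,3)P 0/7
Row 2: (2,0)Q 0/4 · (2,1)P 4/7 · (2,2)Q 3/8 · (2,3)Q 4/7 · (2,4)Q 4/6 · (2,5)Q 2/3
Row 3: (3,1)P 2/4 · (3,2)P 2/5 · (3,3)Q 3/5 · (3,4)P 0/5 · (3,5)Q 2/3
Sum over 19 individuals: 2/4 + 3/5 + 3/4 + 1/2 + 2/4 + 2/7 + 5/8 + 0/7 + 0/4 + 4/7 + 3/8 + 4/7 + 4/6 + 2/3 + 2/4 + 2/5 + 3/5 + 0/5 + 2/3 = 1229/140; mean = 1229/140 ÷ 19 = 1229/2660 = 0.462030… → 0.462.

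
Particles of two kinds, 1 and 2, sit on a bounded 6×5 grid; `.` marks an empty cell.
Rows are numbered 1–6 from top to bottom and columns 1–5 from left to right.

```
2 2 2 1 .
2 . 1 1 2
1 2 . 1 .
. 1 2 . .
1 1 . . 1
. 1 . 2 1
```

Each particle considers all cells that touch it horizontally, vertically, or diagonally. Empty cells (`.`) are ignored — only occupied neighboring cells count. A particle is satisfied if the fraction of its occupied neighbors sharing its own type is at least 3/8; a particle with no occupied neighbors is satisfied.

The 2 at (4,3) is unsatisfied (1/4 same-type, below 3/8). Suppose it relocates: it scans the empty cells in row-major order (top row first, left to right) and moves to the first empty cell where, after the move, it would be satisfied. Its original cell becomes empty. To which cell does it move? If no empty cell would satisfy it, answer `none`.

(2,2)

Vacating (4,3). Empty cells in order:
  (1,5): 1/3 same-type → still unsatisfied.
  (2,2): 5/7 same-type → satisfied — stop here.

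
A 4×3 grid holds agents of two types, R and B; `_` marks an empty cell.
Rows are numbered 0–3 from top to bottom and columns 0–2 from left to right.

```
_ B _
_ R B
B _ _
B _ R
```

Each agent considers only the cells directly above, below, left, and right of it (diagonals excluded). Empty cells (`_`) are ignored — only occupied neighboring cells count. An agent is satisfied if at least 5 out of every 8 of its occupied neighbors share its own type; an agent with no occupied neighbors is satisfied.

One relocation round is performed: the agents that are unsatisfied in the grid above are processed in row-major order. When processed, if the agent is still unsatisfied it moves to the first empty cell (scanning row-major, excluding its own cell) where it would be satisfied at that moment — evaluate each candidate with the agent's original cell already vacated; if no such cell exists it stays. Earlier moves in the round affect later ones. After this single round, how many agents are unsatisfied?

0

Initially unsatisfied (in order): (0,1), (1,1), (1,2).
  (0,1) → (0,0).
  (1,1): no empty cell satisfies it; stays.
  (1,2) → (0,2).
Resulting grid:
B _ B
_ R _
B _ _
B _ R
All satisfied now.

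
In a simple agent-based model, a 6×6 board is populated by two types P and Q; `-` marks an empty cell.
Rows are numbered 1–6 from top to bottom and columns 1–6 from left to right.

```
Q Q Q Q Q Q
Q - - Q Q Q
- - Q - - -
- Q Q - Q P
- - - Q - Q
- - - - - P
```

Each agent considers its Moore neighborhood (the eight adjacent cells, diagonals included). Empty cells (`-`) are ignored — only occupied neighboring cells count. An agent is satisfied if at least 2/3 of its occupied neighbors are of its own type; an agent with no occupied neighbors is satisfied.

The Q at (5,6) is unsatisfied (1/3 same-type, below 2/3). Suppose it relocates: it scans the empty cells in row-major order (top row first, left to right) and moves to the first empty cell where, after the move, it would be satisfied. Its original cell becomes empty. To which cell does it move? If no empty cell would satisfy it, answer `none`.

(2,2)

Vacating (5,6). Empty cells in order:
  (2,2): 5/5 same-type → satisfied — stop here.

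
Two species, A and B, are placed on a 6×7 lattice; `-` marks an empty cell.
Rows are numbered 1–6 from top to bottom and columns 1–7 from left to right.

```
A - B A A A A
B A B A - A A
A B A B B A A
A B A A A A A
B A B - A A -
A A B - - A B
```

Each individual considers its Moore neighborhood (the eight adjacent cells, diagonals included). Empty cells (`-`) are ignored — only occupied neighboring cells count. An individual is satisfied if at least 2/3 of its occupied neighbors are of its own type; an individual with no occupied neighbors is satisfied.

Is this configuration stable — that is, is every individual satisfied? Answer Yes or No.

No

Row 1: (1,1)A 1/2 ✗ · (1,3)B 1/4 ✗ · (1,4)A 2/4 ✗ · (1,5)A 4/4 ✓ · (1,6)A 4/4 ✓ · (1,7)A 3/3 ✓
Row 2: (2,1)B 1/4 ✗ · (2,2)A 3/7 ✗ · (2,3)B 3/7 ✗ · (2,4)A 3/7 ✗ · (2,6)A 6/7 ✓ · (2,7)A 5/5 ✓
Row 3: (3,1)A 2/5 ✗ · (3,2)B 3/8 ✗ · (3,3)A 4/8 ✗ · (3,4)B 2/7 ✗ · (3,5)B 1/7 ✗ · (3,6)A 6/7 ✓ · (3,7)A 5/5 ✓
Row 4: (4,1)A 2/5 ✗ · (4,2)B 3/8 ✗ · (4,3)A 3/7 ✗ · (4,4)A 4/7 ✗ · (4,5)A 5/7 ✓ · (4,6)A 6/7 ✓ · (4,7)A 4/4 ✓
Row 5: (5,1)B 1/5 ✗ · (5,2)A 4/8 ✗ · (5,3)B 2/6 ✗ · (5,5)A 5/5 ✓ · (5,6)A 5/6 ✓
Row 6: (6,1)A 2/3 ✓ · (6,2)A 2/5 ✗ · (6,3)B 1/3 ✗ · (6,6)A 2/3 ✓ · (6,7)B 0/2 ✗
For instance (1,1) has only 1/2 same-type neighbors, below 2/3.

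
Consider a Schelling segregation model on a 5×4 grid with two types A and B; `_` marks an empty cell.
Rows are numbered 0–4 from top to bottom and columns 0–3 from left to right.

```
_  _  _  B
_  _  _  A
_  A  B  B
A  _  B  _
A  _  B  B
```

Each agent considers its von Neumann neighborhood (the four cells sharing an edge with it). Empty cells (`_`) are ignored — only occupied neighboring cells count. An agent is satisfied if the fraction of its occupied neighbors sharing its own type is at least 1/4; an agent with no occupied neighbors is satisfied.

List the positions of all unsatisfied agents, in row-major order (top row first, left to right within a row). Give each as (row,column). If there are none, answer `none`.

(0,3)B 0/1 ✗
(1,3)A 0/2 ✗
(2,1)A 0/1 ✗
(2,2)B 2/3 ✓
(2,3)B 1/2 ✓
(3,0)A 1/1 ✓
(3,2)B 2/2 ✓
(4,0)A 1/1 ✓
(4,2)B 2/2 ✓
(4,3)B 1/1 ✓

(0,3), (1,3), (2,1)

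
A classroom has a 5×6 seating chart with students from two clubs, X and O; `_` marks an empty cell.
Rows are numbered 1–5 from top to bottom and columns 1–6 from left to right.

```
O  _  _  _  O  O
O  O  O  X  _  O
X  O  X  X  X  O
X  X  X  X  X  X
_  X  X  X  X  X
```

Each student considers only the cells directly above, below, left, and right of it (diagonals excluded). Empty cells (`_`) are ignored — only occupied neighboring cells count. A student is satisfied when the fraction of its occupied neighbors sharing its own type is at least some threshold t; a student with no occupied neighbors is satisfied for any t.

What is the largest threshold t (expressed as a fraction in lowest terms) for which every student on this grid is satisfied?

Row 1: (1,1)O 1/1 · (1,5)O 1/1 · (1,6)O 2/2
Row 2: (2,1)O 2/3 · (2,2)O 3/3 · (2,3)O 1/3 · (2,4)X 1/2 · (2,6)O 2/2
Row 3: (3,1)X 1/3 · (3,2)O 1/4 · (3,3)X 2/4 · (3,4)X 4/4 · (3,5)X 2/3 · (3,6)O 1/3
Row 4: (4,1)X 2/2 · (4,2)X 3/4 · (4,3)X 4/4 · (4,4)X 4/4 · (4,5)X 4/4 · (4,6)X 2/3
Row 5: (5,2)X 2/2 · (5,3)X 3/3 · (5,4)X 3/3 · (5,5)X 3/3 · (5,6)X 2/2
The smallest same-type fraction is 1/4 at (3,2), which reduces to 1/4. Any threshold above that leaves this student unsatisfied.

1/4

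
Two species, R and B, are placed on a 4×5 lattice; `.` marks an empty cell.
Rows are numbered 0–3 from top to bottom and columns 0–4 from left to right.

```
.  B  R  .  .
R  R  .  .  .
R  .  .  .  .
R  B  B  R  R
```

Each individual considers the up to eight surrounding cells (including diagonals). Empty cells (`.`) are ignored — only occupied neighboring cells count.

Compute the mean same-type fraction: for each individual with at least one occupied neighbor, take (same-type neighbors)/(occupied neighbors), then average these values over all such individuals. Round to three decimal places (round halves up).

0.550

Row 0: (0,1)B 0/3 · (0,2)R 1/2
Row 1: (1,0)R 2/3 · (1,1)R 3/4
Row 2: (2,0)R 3/4
Row 3: (3,0)R 1/2 · (3,1)B 1/3 · (3,2)B 1/2 · (3,3)R 1/2 · (3,4)R 1/1
Sum over 10 individuals: 0/3 + 1/2 + 2/3 + 3/4 + 3/4 + 1/2 + 1/3 + 1/2 + 1/2 + 1/1 = 11/2; mean = 11/2 ÷ 10 = 11/20 = 0.55 → 0.550.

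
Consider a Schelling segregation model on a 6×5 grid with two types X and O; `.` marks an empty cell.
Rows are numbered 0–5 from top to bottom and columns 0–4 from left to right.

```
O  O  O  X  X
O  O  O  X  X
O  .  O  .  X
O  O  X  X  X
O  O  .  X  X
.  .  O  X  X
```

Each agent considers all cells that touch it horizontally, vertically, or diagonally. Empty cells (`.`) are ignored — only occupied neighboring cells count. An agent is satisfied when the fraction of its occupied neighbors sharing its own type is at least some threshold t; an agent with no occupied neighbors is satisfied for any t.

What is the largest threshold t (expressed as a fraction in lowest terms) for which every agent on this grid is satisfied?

Row 0: (0,0)O 3/3 · (0,1)O 5/5 · (0,2)O 3/5 · (0,3)X 3/5 · (0,4)X 3/3
Row 1: (1,0)O 4/4 · (1,1)O 7/7 · (1,2)O 4/6 · (1,3)X 4/7 · (1,4)X 4/4
Row 2: (2,0)O 4/4 · (2,2)O 3/6 · (2,4)X 4/4
Row 3: (3,0)O 4/4 · (3,1)O 5/6 · (3,2)X 2/5 · (3,3)X 5/6 · (3,4)X 4/4
Row 4: (4,0)O 3/3 · (4,1)O 4/5 · (4,3)X 6/7 · (4,4)X 5/5
Row 5: (5,2)O 1/3 · (5,3)X 3/4 · (5,4)X 3/3
The smallest same-type fraction is 1/3 at (5,2), which reduces to 1/3. Any threshold above that leaves this agent unsatisfied.

1/3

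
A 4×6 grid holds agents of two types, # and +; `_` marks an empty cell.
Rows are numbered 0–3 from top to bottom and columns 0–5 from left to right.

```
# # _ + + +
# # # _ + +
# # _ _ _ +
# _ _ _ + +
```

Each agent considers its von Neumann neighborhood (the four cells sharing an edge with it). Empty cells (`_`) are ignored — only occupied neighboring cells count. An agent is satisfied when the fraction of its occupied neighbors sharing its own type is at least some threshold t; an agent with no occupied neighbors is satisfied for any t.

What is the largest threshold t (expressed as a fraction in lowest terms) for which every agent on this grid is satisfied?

Row 0: (0,0)# 2/2 · (0,1)# 2/2 · (0,3)+ 1/1 · (0,4)+ 3/3 · (0,5)+ 2/2
Row 1: (1,0)# 3/3 · (1,1)# 4/4 · (1,2)# 1/1 · (1,4)+ 2/2 · (1,5)+ 3/3
Row 2: (2,0)# 3/3 · (2,1)# 2/2 · (2,5)+ 2/2
Row 3: (3,0)# 1/1 · (3,4)+ 1/1 · (3,5)+ 2/2
The smallest same-type fraction is 2/2 at (0,0), which reduces to 1/1. Any threshold above that leaves this agent unsatisfied.

1/1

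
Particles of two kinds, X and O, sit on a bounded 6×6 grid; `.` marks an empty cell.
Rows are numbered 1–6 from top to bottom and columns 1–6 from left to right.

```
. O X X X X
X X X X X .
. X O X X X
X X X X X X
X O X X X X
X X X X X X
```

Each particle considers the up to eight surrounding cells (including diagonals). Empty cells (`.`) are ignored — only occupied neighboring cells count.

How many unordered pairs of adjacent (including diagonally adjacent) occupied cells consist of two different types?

20

Scan each occupied cell's neighbors to the right and below (and the two forward diagonals) so each pair is counted once.
From row 1: 4 unlike of 16 pairs (running 4/16).
From row 2: 3 unlike of 16 pairs (running 7/32).
From row 3: 5 unlike of 18 pairs (running 12/50).
From row 4: 3 unlike of 21 pairs (running 15/71).
From row 5: 5 unlike of 21 pairs (running 20/92).
From row 6: 0 unlike of 5 pairs (running 20/97).
Total adjacent occupied pairs: 97; unlike-type pairs: 20.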